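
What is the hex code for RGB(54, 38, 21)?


R = 54 → 36 (hex)
G = 38 → 26 (hex)
B = 21 → 15 (hex)
Hex = #362615


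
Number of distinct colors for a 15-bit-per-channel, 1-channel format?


Total bits = 15 bits/channel × 1 channels = 15 bits
Distinct colors = 2^15
= 32,768 colors


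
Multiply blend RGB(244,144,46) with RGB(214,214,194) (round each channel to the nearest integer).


Multiply: C = A×B/255, rounded to nearest integer
R: 244×214/255 = 52216/255 ≈ 204.769 → 205
G: 144×214/255 = 30816/255 ≈ 120.847 → 121
B: 46×194/255 = 8924/255 ≈ 34.996 → 35
= RGB(205, 121, 35)


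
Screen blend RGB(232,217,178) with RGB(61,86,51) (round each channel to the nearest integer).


Screen: C = 255 - (255-A)×(255-B)/255, rounded to nearest integer
R: 255 - (255-232)×(255-61)/255 = 255 - 4462/255 ≈ 255 - 17.498 = 237.502 → 238
G: 255 - (255-217)×(255-86)/255 = 255 - 6422/255 ≈ 255 - 25.184 = 229.816 → 230
B: 255 - (255-178)×(255-51)/255 = 255 - 15708/255 ≈ 255 - 61.600 = 193.400 → 193
= RGB(238, 230, 193)


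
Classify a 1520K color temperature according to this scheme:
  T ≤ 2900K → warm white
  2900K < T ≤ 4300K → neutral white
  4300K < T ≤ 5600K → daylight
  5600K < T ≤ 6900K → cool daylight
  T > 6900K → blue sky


Temperature: 1520K
1520K ≤ 2900K → warm white
Classification: warm white


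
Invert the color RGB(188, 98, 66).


Invert: (255-R, 255-G, 255-B)
R: 255-188 = 67
G: 255-98 = 157
B: 255-66 = 189
= RGB(67, 157, 189)


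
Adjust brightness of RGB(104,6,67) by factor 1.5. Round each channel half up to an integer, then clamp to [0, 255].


Multiply each channel by 1.5, round half up, clamp to [0, 255]
R: 104×1.5 = 156
G: 6×1.5 = 9
B: 67×1.5 = 100.5 → round → 101
= RGB(156, 9, 101)


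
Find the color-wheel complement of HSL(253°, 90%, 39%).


Complement = opposite side of color wheel = hue + 180°
H' = (253 + 180) mod 360 = 73°
S and L unchanged.
= HSL(73°, 90%, 39%)


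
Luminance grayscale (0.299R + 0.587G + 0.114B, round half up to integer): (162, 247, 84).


Gray = 0.299×R + 0.587×G + 0.114×B
Gray = 0.299×162 + 0.587×247 + 0.114×84
Gray = 48.438 + 144.989 + 9.576
Gray = 203.003 → round half up → 203
Gray = 203


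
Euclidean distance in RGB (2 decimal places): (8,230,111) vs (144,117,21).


d = √[(R₁-R₂)² + (G₁-G₂)² + (B₁-B₂)²]
d = √[(8-144)² + (230-117)² + (111-21)²]
d = √[18496 + 12769 + 8100]
d = √39365
d ≈ 198.41


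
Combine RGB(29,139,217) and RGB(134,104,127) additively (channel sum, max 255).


Additive: each channel = min(255, C₁+C₂)
R: 29+134 = 163 → 163
G: 139+104 = 243 → 243
B: 217+127 = 344 → 255
= RGB(163, 243, 255)


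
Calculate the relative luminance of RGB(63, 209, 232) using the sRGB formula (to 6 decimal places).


Linearize each channel (sRGB transfer function): c = v/255; c_lin = c/12.92 if c ≤ 0.04045, else ((c+0.055)/1.055)^2.4
  R: 63/255 ≈ 0.247059 > 0.04045 → ((0.247059+0.055)/1.055)^2.4 ≈ 0.049707
  G: 209/255 ≈ 0.819608 > 0.04045 → ((0.819608+0.055)/1.055)^2.4 ≈ 0.637597
  B: 232/255 ≈ 0.909804 > 0.04045 → ((0.909804+0.055)/1.055)^2.4 ≈ 0.806952
R_lin = 0.049707, G_lin = 0.637597, B_lin = 0.806952
L = 0.2126×R + 0.7152×G + 0.0722×B
L = 0.2126×0.049707 + 0.7152×0.637597 + 0.0722×0.806952
L ≈ 0.524839


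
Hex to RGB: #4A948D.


4A → 74 (R)
94 → 148 (G)
8D → 141 (B)
= RGB(74, 148, 141)


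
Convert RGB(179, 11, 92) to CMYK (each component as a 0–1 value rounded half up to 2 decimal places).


R'=179/255≈0.7020, G'=11/255≈0.0431, B'=92/255≈0.3608
K = 1 - max(R',G',B') = 1 - 179/255 = 76/255 = 0.29803… → 0.30
(1-R'-K)/(1-K) simplifies to (max-R)/max with max = 179:
C = (179-179)/179 = 0/179 = 0 → 0.00
M = (179-11)/179 = 168/179 = 0.93854… → 0.94
Y = (179-92)/179 = 87/179 = 0.48603… → 0.49
= CMYK(0.00, 0.94, 0.49, 0.30)


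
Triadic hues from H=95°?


Triadic: equally spaced at 120° intervals
H1 = 95°
H2 = (95 + 120) mod 360 = 215°
H3 = (95 + 240) mod 360 = 335°
Triadic = 95°, 215°, 335°


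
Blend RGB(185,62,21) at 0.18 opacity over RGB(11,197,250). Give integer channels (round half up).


C = α×F + (1-α)×B, with 1-α = 0.82
R: 0.18×185 + 0.82×11 = 33.30 + 9.02 = 42.32 → 42
G: 0.18×62 + 0.82×197 = 11.16 + 161.54 = 172.70 → 173
B: 0.18×21 + 0.82×250 = 3.78 + 205.00 = 208.78 → 209
= RGB(42, 173, 209)


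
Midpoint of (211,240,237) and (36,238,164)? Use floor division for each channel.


Midpoint: each channel = ⌊(C₁+C₂)/2⌋
R: ⌊(211+36)/2⌋ = 123
G: ⌊(240+238)/2⌋ = 239
B: ⌊(237+164)/2⌋ = 200
= RGB(123, 239, 200)


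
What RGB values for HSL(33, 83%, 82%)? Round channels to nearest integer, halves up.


H=33°, S=0.83, L=0.82
C = (1-|2L-1|)×S = (1-|0.64|)×0.83 = 0.2988
H' = H/60 = 33/60 ≈ 0.5500; X = C×(1-|H' mod 2 - 1|) = 0.16434
m = L - C/2 = 0.82 - 0.1494 = 0.6706
Sector ⌊H'⌋ = 0 → (R',G',B') = (0.2988, 0.16434, 0.0)
RGB = ((R'+m)×255, (G'+m)×255, (B'+m)×255) = (247.197, 212.9097, 171.003)
Round half up → RGB(247, 213, 171)


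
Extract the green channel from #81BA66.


Color: #81BA66
R = 81 = 129
G = BA = 186
B = 66 = 102
Green = 186


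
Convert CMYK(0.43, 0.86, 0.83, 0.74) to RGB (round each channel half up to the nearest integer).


R = 255 × (1-C) × (1-K) = 255 × 0.57 × 0.26 = 37.791 → 38
G = 255 × (1-M) × (1-K) = 255 × 0.14 × 0.26 = 9.282 → 9
B = 255 × (1-Y) × (1-K) = 255 × 0.17 × 0.26 = 11.271 → 11
= RGB(38, 9, 11)


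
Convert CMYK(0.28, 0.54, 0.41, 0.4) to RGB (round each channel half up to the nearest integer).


R = 255 × (1-C) × (1-K) = 255 × 0.72 × 0.60 = 110.16 → 110
G = 255 × (1-M) × (1-K) = 255 × 0.46 × 0.60 = 70.38 → 70
B = 255 × (1-Y) × (1-K) = 255 × 0.59 × 0.60 = 90.27 → 90
= RGB(110, 70, 90)


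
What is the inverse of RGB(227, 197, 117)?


Invert: (255-R, 255-G, 255-B)
R: 255-227 = 28
G: 255-197 = 58
B: 255-117 = 138
= RGB(28, 58, 138)


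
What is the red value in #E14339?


Color: #E14339
R = E1 = 225
G = 43 = 67
B = 39 = 57
Red = 225


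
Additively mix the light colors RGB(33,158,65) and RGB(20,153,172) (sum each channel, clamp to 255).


Additive: each channel = min(255, C₁+C₂)
R: 33+20 = 53 → 53
G: 158+153 = 311 → 255
B: 65+172 = 237 → 237
= RGB(53, 255, 237)


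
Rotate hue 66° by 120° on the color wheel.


New hue = (H + rotation) mod 360
New hue = (66 + 120) mod 360
= 186 mod 360
= 186°


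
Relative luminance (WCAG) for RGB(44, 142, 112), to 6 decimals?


Linearize each channel (sRGB transfer function): c = v/255; c_lin = c/12.92 if c ≤ 0.04045, else ((c+0.055)/1.055)^2.4
  R: 44/255 ≈ 0.172549 > 0.04045 → ((0.172549+0.055)/1.055)^2.4 ≈ 0.025187
  G: 142/255 ≈ 0.556863 > 0.04045 → ((0.556863+0.055)/1.055)^2.4 ≈ 0.270498
  B: 112/255 ≈ 0.439216 > 0.04045 → ((0.439216+0.055)/1.055)^2.4 ≈ 0.162029
R_lin = 0.025187, G_lin = 0.270498, B_lin = 0.162029
L = 0.2126×R + 0.7152×G + 0.0722×B
L = 0.2126×0.025187 + 0.7152×0.270498 + 0.0722×0.162029
L ≈ 0.210513


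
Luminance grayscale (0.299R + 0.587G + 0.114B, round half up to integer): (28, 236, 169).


Gray = 0.299×R + 0.587×G + 0.114×B
Gray = 0.299×28 + 0.587×236 + 0.114×169
Gray = 8.372 + 138.532 + 19.266
Gray = 166.170 → round half up → 166
Gray = 166


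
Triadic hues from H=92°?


Triadic: equally spaced at 120° intervals
H1 = 92°
H2 = (92 + 120) mod 360 = 212°
H3 = (92 + 240) mod 360 = 332°
Triadic = 92°, 212°, 332°


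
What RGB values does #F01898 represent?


F0 → 240 (R)
18 → 24 (G)
98 → 152 (B)
= RGB(240, 24, 152)


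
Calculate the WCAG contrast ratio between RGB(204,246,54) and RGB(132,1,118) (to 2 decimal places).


Linearize each sRGB channel c=v/255: c/12.92 if c ≤ 0.04045 else ((c+0.055)/1.055)^2.4
L = 0.2126×R_lin + 0.7152×G_lin + 0.0722×B_lin
Color 1 (204,246,54):
  R=204: 204/255≈0.8000 > 0.04045 → ((0.8000+0.055)/1.055)^2.4 ≈ 0.60383
  G=246: 246/255≈0.9647 > 0.04045 → ((0.9647+0.055)/1.055)^2.4 ≈ 0.92158
  B=54: 54/255≈0.2118 > 0.04045 → ((0.2118+0.055)/1.055)^2.4 ≈ 0.03689
  L1 = 0.2126×0.60383 + 0.7152×0.92158 + 0.0722×0.03689 ≈ 0.79015
Color 2 (132,1,118):
  R=132: 132/255≈0.5176 > 0.04045 → ((0.5176+0.055)/1.055)^2.4 ≈ 0.23074
  G=1: 1/255≈0.0039 ≤ 0.04045 → 0.0039/12.92 ≈ 0.00030
  B=118: 118/255≈0.4627 > 0.04045 → ((0.4627+0.055)/1.055)^2.4 ≈ 0.18116
  L2 = 0.2126×0.23074 + 0.7152×0.00030 + 0.0722×0.18116 ≈ 0.06235
Lighter = 0.79015, Darker = 0.06235
Ratio = (L_lighter + 0.05) / (L_darker + 0.05)
Ratio = (0.79015 + 0.05) / (0.06235 + 0.05) = 0.84015 / 0.11235 ≈ 7.4778
Ratio ≈ 7.48:1


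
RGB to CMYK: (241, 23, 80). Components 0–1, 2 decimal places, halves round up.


R'=241/255≈0.9451, G'=23/255≈0.0902, B'=80/255≈0.3137
K = 1 - max(R',G',B') = 1 - 241/255 = 14/255 = 0.05490… → 0.05
(1-R'-K)/(1-K) simplifies to (max-R)/max with max = 241:
C = (241-241)/241 = 0/241 = 0 → 0.00
M = (241-23)/241 = 218/241 = 0.90456… → 0.90
Y = (241-80)/241 = 161/241 = 0.66804… → 0.67
= CMYK(0.00, 0.90, 0.67, 0.05)


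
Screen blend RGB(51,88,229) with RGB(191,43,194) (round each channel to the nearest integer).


Screen: C = 255 - (255-A)×(255-B)/255, rounded to nearest integer
R: 255 - (255-51)×(255-191)/255 = 255 - 13056/255 ≈ 255 - 51.200 = 203.800 → 204
G: 255 - (255-88)×(255-43)/255 = 255 - 35404/255 ≈ 255 - 138.839 = 116.161 → 116
B: 255 - (255-229)×(255-194)/255 = 255 - 1586/255 ≈ 255 - 6.220 = 248.780 → 249
= RGB(204, 116, 249)


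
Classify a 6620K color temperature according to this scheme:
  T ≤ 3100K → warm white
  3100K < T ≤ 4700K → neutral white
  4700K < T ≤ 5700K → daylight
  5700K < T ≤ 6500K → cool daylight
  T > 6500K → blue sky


Temperature: 6620K
6620K > 6500K → blue sky
Classification: blue sky


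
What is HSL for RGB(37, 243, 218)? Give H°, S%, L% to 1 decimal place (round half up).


Normalize: R'=37/255≈0.1451, G'=243/255≈0.9529, B'=218/255≈0.8549
Max=243/255, Min=37/255, Δ=Max-Min=206/255
L = (Max+Min)/2 = (243+37)/510 = 280/510 = 0.54901… → L = 54.9%
L > 0.5 → S = Δ/(2-Max-Min) = 206/(510-243-37) = 206/230 = 0.89565… → S = 89.6%
(the 1/255 factors cancel in S and H, so raw channel differences can be used)
Max is G' → H = 60 × ((B-R)/Δ + 2) = 60 × ((218-37)/206 + 2)
  181/206 + 2 = 0.8786… + 2 = 2.8786…
  H = 60 × 2.8786… = 172.718…° → H = 172.7°
= HSL(172.7°, 89.6%, 54.9%)


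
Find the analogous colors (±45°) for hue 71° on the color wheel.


Base hue: 71°
Left analog: (71 - 45) mod 360 = 26°
Right analog: (71 + 45) mod 360 = 116°
Analogous hues = 26° and 116°


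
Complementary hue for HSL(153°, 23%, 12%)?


Complement = opposite side of color wheel = hue + 180°
H' = (153 + 180) mod 360 = 333°
S and L unchanged.
= HSL(333°, 23%, 12%)


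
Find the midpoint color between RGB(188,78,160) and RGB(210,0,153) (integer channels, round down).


Midpoint: each channel = ⌊(C₁+C₂)/2⌋
R: ⌊(188+210)/2⌋ = 199
G: ⌊(78+0)/2⌋ = 39
B: ⌊(160+153)/2⌋ = 156
= RGB(199, 39, 156)


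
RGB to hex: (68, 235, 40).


R = 68 → 44 (hex)
G = 235 → EB (hex)
B = 40 → 28 (hex)
Hex = #44EB28


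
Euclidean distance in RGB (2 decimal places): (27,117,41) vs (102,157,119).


d = √[(R₁-R₂)² + (G₁-G₂)² + (B₁-B₂)²]
d = √[(27-102)² + (117-157)² + (41-119)²]
d = √[5625 + 1600 + 6084]
d = √13309
d ≈ 115.36


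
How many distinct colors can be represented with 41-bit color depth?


Colors = 2^bits = 2^41
= 2,199,023,255,552 colors


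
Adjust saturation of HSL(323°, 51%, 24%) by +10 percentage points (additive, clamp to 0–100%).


Original S = 51%
Adjustment = +10 percentage points
New S = 51 + (10) = 61
Clamp to [0, 100] → 61
= HSL(323°, 61%, 24%)


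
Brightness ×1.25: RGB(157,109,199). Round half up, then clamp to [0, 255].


Multiply each channel by 1.25, round half up, clamp to [0, 255]
R: 157×1.25 = 196.25 → round → 196
G: 109×1.25 = 136.25 → round → 136
B: 199×1.25 = 248.75 → round → 249
= RGB(196, 136, 249)


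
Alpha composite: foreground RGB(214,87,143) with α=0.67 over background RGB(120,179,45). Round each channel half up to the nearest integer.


C = α×F + (1-α)×B, with 1-α = 0.33
R: 0.67×214 + 0.33×120 = 143.38 + 39.60 = 182.98 → 183
G: 0.67×87 + 0.33×179 = 58.29 + 59.07 = 117.36 → 117
B: 0.67×143 + 0.33×45 = 95.81 + 14.85 = 110.66 → 111
= RGB(183, 117, 111)


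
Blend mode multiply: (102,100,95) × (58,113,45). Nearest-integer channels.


Multiply: C = A×B/255, rounded to nearest integer
R: 102×58/255 = 5916/255 ≈ 23.200 → 23
G: 100×113/255 = 11300/255 ≈ 44.314 → 44
B: 95×45/255 = 4275/255 ≈ 16.765 → 17
= RGB(23, 44, 17)


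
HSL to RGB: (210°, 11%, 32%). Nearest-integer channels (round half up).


H=210°, S=0.11, L=0.32
C = (1-|2L-1|)×S = (1-|-0.36|)×0.11 = 0.0704
H' = H/60 = 210/60 ≈ 3.5000; X = C×(1-|H' mod 2 - 1|) = 0.0352
m = L - C/2 = 0.32 - 0.0352 = 0.2848
Sector ⌊H'⌋ = 3 → (R',G',B') = (0.0, 0.0352, 0.0704)
RGB = ((R'+m)×255, (G'+m)×255, (B'+m)×255) = (72.624, 81.6, 90.576)
Round half up → RGB(73, 82, 91)


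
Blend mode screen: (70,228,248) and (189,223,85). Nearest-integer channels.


Screen: C = 255 - (255-A)×(255-B)/255, rounded to nearest integer
R: 255 - (255-70)×(255-189)/255 = 255 - 12210/255 ≈ 255 - 47.882 = 207.118 → 207
G: 255 - (255-228)×(255-223)/255 = 255 - 864/255 ≈ 255 - 3.388 = 251.612 → 252
B: 255 - (255-248)×(255-85)/255 = 255 - 1190/255 ≈ 255 - 4.667 = 250.333 → 250
= RGB(207, 252, 250)


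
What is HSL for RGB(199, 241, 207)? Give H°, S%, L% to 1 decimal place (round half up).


Normalize: R'=199/255≈0.7804, G'=241/255≈0.9451, B'=207/255≈0.8118
Max=241/255, Min=199/255, Δ=Max-Min=42/255
L = (Max+Min)/2 = (241+199)/510 = 440/510 = 0.86274… → L = 86.3%
L > 0.5 → S = Δ/(2-Max-Min) = 42/(510-241-199) = 42/70 = 0.6 → S = 60.0%
(the 1/255 factors cancel in S and H, so raw channel differences can be used)
Max is G' → H = 60 × ((B-R)/Δ + 2) = 60 × ((207-199)/42 + 2)
  8/42 + 2 = 0.1904… + 2 = 2.1904…
  H = 60 × 2.1904… = 131.428…° → H = 131.4°
= HSL(131.4°, 60.0%, 86.3%)


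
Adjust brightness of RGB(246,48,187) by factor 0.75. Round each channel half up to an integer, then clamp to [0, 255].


Multiply each channel by 0.75, round half up, clamp to [0, 255]
R: 246×0.75 = 184.5 → round → 185
G: 48×0.75 = 36
B: 187×0.75 = 140.25 → round → 140
= RGB(185, 36, 140)


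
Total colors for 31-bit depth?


Colors = 2^bits = 2^31
= 2,147,483,648 colors


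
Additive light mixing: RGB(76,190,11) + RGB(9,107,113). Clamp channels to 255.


Additive: each channel = min(255, C₁+C₂)
R: 76+9 = 85 → 85
G: 190+107 = 297 → 255
B: 11+113 = 124 → 124
= RGB(85, 255, 124)


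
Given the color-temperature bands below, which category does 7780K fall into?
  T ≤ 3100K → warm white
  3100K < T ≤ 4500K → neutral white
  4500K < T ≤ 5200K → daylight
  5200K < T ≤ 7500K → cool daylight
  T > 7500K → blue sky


Temperature: 7780K
7780K > 7500K → blue sky
Classification: blue sky


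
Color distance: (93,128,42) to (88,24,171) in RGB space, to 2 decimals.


d = √[(R₁-R₂)² + (G₁-G₂)² + (B₁-B₂)²]
d = √[(93-88)² + (128-24)² + (42-171)²]
d = √[25 + 10816 + 16641]
d = √27482
d ≈ 165.78


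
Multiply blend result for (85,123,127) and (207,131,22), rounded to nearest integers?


Multiply: C = A×B/255, rounded to nearest integer
R: 85×207/255 = 17595/255 ≈ 69.000 → 69
G: 123×131/255 = 16113/255 ≈ 63.188 → 63
B: 127×22/255 = 2794/255 ≈ 10.957 → 11
= RGB(69, 63, 11)


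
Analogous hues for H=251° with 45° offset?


Base hue: 251°
Left analog: (251 - 45) mod 360 = 206°
Right analog: (251 + 45) mod 360 = 296°
Analogous hues = 206° and 296°


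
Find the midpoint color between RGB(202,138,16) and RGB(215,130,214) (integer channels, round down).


Midpoint: each channel = ⌊(C₁+C₂)/2⌋
R: ⌊(202+215)/2⌋ = 208
G: ⌊(138+130)/2⌋ = 134
B: ⌊(16+214)/2⌋ = 115
= RGB(208, 134, 115)


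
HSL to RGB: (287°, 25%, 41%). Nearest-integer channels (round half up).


H=287°, S=0.25, L=0.41
C = (1-|2L-1|)×S = (1-|-0.18|)×0.25 = 0.205
H' = H/60 = 287/60 ≈ 4.7833; X = C×(1-|H' mod 2 - 1|) ≈ 0.1606
m = L - C/2 = 0.41 - 0.1025 = 0.3075
Sector ⌊H'⌋ = 4 → (R',G',B') = (≈0.1606, 0.0, 0.205)
RGB = ((R'+m)×255, (G'+m)×255, (B'+m)×255) = (119.36125, 78.4125, 130.6875)
Round half up → RGB(119, 78, 131)


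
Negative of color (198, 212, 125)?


Invert: (255-R, 255-G, 255-B)
R: 255-198 = 57
G: 255-212 = 43
B: 255-125 = 130
= RGB(57, 43, 130)


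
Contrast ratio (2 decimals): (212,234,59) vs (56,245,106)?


Linearize each sRGB channel c=v/255: c/12.92 if c ≤ 0.04045 else ((c+0.055)/1.055)^2.4
L = 0.2126×R_lin + 0.7152×G_lin + 0.0722×B_lin
Color 1 (212,234,59):
  R=212: 212/255≈0.8314 > 0.04045 → ((0.8314+0.055)/1.055)^2.4 ≈ 0.65837
  G=234: 234/255≈0.9176 > 0.04045 → ((0.9176+0.055)/1.055)^2.4 ≈ 0.82279
  B=59: 59/255≈0.2314 > 0.04045 → ((0.2314+0.055)/1.055)^2.4 ≈ 0.04374
  L1 = 0.2126×0.65837 + 0.7152×0.82279 + 0.0722×0.04374 ≈ 0.73158
Color 2 (56,245,106):
  R=56: 56/255≈0.2196 > 0.04045 → ((0.2196+0.055)/1.055)^2.4 ≈ 0.03955
  G=245: 245/255≈0.9608 > 0.04045 → ((0.9608+0.055)/1.055)^2.4 ≈ 0.91310
  B=106: 106/255≈0.4157 > 0.04045 → ((0.4157+0.055)/1.055)^2.4 ≈ 0.14413
  L2 = 0.2126×0.03955 + 0.7152×0.91310 + 0.0722×0.14413 ≈ 0.67186
Lighter = 0.73158, Darker = 0.67186
Ratio = (L_lighter + 0.05) / (L_darker + 0.05)
Ratio = (0.73158 + 0.05) / (0.67186 + 0.05) = 0.78158 / 0.72186 ≈ 1.0827
Ratio ≈ 1.08:1


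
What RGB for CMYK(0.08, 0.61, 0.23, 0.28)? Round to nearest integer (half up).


R = 255 × (1-C) × (1-K) = 255 × 0.92 × 0.72 = 168.912 → 169
G = 255 × (1-M) × (1-K) = 255 × 0.39 × 0.72 = 71.604 → 72
B = 255 × (1-Y) × (1-K) = 255 × 0.77 × 0.72 = 141.372 → 141
= RGB(169, 72, 141)


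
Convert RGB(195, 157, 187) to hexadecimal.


R = 195 → C3 (hex)
G = 157 → 9D (hex)
B = 187 → BB (hex)
Hex = #C39DBB


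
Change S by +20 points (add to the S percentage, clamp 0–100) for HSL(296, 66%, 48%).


Original S = 66%
Adjustment = +20 percentage points
New S = 66 + (20) = 86
Clamp to [0, 100] → 86
= HSL(296°, 86%, 48%)


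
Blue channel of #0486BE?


Color: #0486BE
R = 04 = 4
G = 86 = 134
B = BE = 190
Blue = 190


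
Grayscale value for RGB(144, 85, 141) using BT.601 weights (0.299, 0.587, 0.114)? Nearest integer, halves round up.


Gray = 0.299×R + 0.587×G + 0.114×B
Gray = 0.299×144 + 0.587×85 + 0.114×141
Gray = 43.056 + 49.895 + 16.074
Gray = 109.025 → round half up → 109
Gray = 109


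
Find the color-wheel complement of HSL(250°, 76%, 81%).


Complement = opposite side of color wheel = hue + 180°
H' = (250 + 180) mod 360 = 70°
S and L unchanged.
= HSL(70°, 76%, 81%)


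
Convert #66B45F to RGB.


66 → 102 (R)
B4 → 180 (G)
5F → 95 (B)
= RGB(102, 180, 95)


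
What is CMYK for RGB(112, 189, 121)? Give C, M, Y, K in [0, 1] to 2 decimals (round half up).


R'=112/255≈0.4392, G'=189/255≈0.7412, B'=121/255≈0.4745
K = 1 - max(R',G',B') = 1 - 189/255 = 66/255 = 0.25882… → 0.26
(1-R'-K)/(1-K) simplifies to (max-R)/max with max = 189:
C = (189-112)/189 = 77/189 = 0.40740… → 0.41
M = (189-189)/189 = 0/189 = 0 → 0.00
Y = (189-121)/189 = 68/189 = 0.35978… → 0.36
= CMYK(0.41, 0.00, 0.36, 0.26)


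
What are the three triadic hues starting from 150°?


Triadic: equally spaced at 120° intervals
H1 = 150°
H2 = (150 + 120) mod 360 = 270°
H3 = (150 + 240) mod 360 = 30°
Triadic = 150°, 270°, 30°


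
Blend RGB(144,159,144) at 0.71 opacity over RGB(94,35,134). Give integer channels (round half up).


C = α×F + (1-α)×B, with 1-α = 0.29
R: 0.71×144 + 0.29×94 = 102.24 + 27.26 = 129.50 → 130
G: 0.71×159 + 0.29×35 = 112.89 + 10.15 = 123.04 → 123
B: 0.71×144 + 0.29×134 = 102.24 + 38.86 = 141.10 → 141
= RGB(130, 123, 141)


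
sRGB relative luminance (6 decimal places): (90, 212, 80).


Linearize each channel (sRGB transfer function): c = v/255; c_lin = c/12.92 if c ≤ 0.04045, else ((c+0.055)/1.055)^2.4
  R: 90/255 ≈ 0.352941 > 0.04045 → ((0.352941+0.055)/1.055)^2.4 ≈ 0.102242
  G: 212/255 ≈ 0.831373 > 0.04045 → ((0.831373+0.055)/1.055)^2.4 ≈ 0.658375
  B: 80/255 ≈ 0.313725 > 0.04045 → ((0.313725+0.055)/1.055)^2.4 ≈ 0.080220
R_lin = 0.102242, G_lin = 0.658375, B_lin = 0.080220
L = 0.2126×R + 0.7152×G + 0.0722×B
L = 0.2126×0.102242 + 0.7152×0.658375 + 0.0722×0.080220
L ≈ 0.498398


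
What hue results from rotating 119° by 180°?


New hue = (H + rotation) mod 360
New hue = (119 + 180) mod 360
= 299 mod 360
= 299°


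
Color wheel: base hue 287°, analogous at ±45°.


Base hue: 287°
Left analog: (287 - 45) mod 360 = 242°
Right analog: (287 + 45) mod 360 = 332°
Analogous hues = 242° and 332°


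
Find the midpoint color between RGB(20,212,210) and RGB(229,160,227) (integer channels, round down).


Midpoint: each channel = ⌊(C₁+C₂)/2⌋
R: ⌊(20+229)/2⌋ = 124
G: ⌊(212+160)/2⌋ = 186
B: ⌊(210+227)/2⌋ = 218
= RGB(124, 186, 218)


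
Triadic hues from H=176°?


Triadic: equally spaced at 120° intervals
H1 = 176°
H2 = (176 + 120) mod 360 = 296°
H3 = (176 + 240) mod 360 = 56°
Triadic = 176°, 296°, 56°


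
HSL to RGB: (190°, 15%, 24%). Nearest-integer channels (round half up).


H=190°, S=0.15, L=0.24
C = (1-|2L-1|)×S = (1-|-0.52|)×0.15 = 0.072
H' = H/60 = 190/60 ≈ 3.1667; X = C×(1-|H' mod 2 - 1|) = 0.06
m = L - C/2 = 0.24 - 0.036 = 0.204
Sector ⌊H'⌋ = 3 → (R',G',B') = (0.0, 0.06, 0.072)
RGB = ((R'+m)×255, (G'+m)×255, (B'+m)×255) = (52.02, 67.32, 70.38)
Round half up → RGB(52, 67, 70)


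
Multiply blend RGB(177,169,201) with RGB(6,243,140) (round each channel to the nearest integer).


Multiply: C = A×B/255, rounded to nearest integer
R: 177×6/255 = 1062/255 ≈ 4.165 → 4
G: 169×243/255 = 41067/255 ≈ 161.047 → 161
B: 201×140/255 = 28140/255 ≈ 110.353 → 110
= RGB(4, 161, 110)


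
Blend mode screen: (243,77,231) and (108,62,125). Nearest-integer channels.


Screen: C = 255 - (255-A)×(255-B)/255, rounded to nearest integer
R: 255 - (255-243)×(255-108)/255 = 255 - 1764/255 ≈ 255 - 6.918 = 248.082 → 248
G: 255 - (255-77)×(255-62)/255 = 255 - 34354/255 ≈ 255 - 134.722 = 120.278 → 120
B: 255 - (255-231)×(255-125)/255 = 255 - 3120/255 ≈ 255 - 12.235 = 242.765 → 243
= RGB(248, 120, 243)


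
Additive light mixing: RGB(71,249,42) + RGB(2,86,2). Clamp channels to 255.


Additive: each channel = min(255, C₁+C₂)
R: 71+2 = 73 → 73
G: 249+86 = 335 → 255
B: 42+2 = 44 → 44
= RGB(73, 255, 44)


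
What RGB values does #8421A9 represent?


84 → 132 (R)
21 → 33 (G)
A9 → 169 (B)
= RGB(132, 33, 169)


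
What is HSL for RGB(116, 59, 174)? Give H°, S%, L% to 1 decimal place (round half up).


Normalize: R'=116/255≈0.4549, G'=59/255≈0.2314, B'=174/255≈0.6824
Max=174/255, Min=59/255, Δ=Max-Min=115/255
L = (Max+Min)/2 = (174+59)/510 = 233/510 = 0.45686… → L = 45.7%
L ≤ 0.5 → S = Δ/(Max+Min) = 115/(174+59) = 115/233 = 0.49356… → S = 49.4%
(the 1/255 factors cancel in S and H, so raw channel differences can be used)
Max is B' → H = 60 × ((R-G)/Δ + 4) = 60 × ((116-59)/115 + 4)
  57/115 + 4 = 0.4956… + 4 = 4.4956…
  H = 60 × 4.4956… = 269.739…° → H = 269.7°
= HSL(269.7°, 49.4%, 45.7%)


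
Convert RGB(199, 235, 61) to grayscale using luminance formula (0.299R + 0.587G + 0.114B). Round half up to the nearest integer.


Gray = 0.299×R + 0.587×G + 0.114×B
Gray = 0.299×199 + 0.587×235 + 0.114×61
Gray = 59.501 + 137.945 + 6.954
Gray = 204.400 → round half up → 204
Gray = 204


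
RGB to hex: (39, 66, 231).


R = 39 → 27 (hex)
G = 66 → 42 (hex)
B = 231 → E7 (hex)
Hex = #2742E7


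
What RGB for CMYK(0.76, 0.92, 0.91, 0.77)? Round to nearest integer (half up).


R = 255 × (1-C) × (1-K) = 255 × 0.24 × 0.23 = 14.076 → 14
G = 255 × (1-M) × (1-K) = 255 × 0.08 × 0.23 = 4.692 → 5
B = 255 × (1-Y) × (1-K) = 255 × 0.09 × 0.23 = 5.2785 → 5
= RGB(14, 5, 5)


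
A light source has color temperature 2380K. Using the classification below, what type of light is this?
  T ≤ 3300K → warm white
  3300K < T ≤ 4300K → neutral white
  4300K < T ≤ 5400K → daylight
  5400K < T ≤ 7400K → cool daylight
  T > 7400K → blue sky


Temperature: 2380K
2380K ≤ 3300K → warm white
Classification: warm white


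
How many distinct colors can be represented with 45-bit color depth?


Colors = 2^bits = 2^45
= 35,184,372,088,832 colors


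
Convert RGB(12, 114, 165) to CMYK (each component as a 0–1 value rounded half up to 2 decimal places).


R'=12/255≈0.0471, G'=114/255≈0.4471, B'=165/255≈0.6471
K = 1 - max(R',G',B') = 1 - 165/255 = 90/255 = 0.35294… → 0.35
(1-R'-K)/(1-K) simplifies to (max-R)/max with max = 165:
C = (165-12)/165 = 153/165 = 0.92727… → 0.93
M = (165-114)/165 = 51/165 = 0.30909… → 0.31
Y = (165-165)/165 = 0/165 = 0 → 0.00
= CMYK(0.93, 0.31, 0.00, 0.35)


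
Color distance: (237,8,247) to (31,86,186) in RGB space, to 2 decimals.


d = √[(R₁-R₂)² + (G₁-G₂)² + (B₁-B₂)²]
d = √[(237-31)² + (8-86)² + (247-186)²]
d = √[42436 + 6084 + 3721]
d = √52241
d ≈ 228.56


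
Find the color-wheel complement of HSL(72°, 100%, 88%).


Complement = opposite side of color wheel = hue + 180°
H' = (72 + 180) mod 360 = 252°
S and L unchanged.
= HSL(252°, 100%, 88%)


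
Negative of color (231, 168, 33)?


Invert: (255-R, 255-G, 255-B)
R: 255-231 = 24
G: 255-168 = 87
B: 255-33 = 222
= RGB(24, 87, 222)


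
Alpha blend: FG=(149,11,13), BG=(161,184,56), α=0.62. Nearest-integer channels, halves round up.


C = α×F + (1-α)×B, with 1-α = 0.38
R: 0.62×149 + 0.38×161 = 92.38 + 61.18 = 153.56 → 154
G: 0.62×11 + 0.38×184 = 6.82 + 69.92 = 76.74 → 77
B: 0.62×13 + 0.38×56 = 8.06 + 21.28 = 29.34 → 29
= RGB(154, 77, 29)


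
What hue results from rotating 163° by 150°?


New hue = (H + rotation) mod 360
New hue = (163 + 150) mod 360
= 313 mod 360
= 313°


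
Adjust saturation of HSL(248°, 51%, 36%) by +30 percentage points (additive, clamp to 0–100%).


Original S = 51%
Adjustment = +30 percentage points
New S = 51 + (30) = 81
Clamp to [0, 100] → 81
= HSL(248°, 81%, 36%)


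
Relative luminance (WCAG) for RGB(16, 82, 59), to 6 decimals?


Linearize each channel (sRGB transfer function): c = v/255; c_lin = c/12.92 if c ≤ 0.04045, else ((c+0.055)/1.055)^2.4
  R: 16/255 ≈ 0.062745 > 0.04045 → ((0.062745+0.055)/1.055)^2.4 ≈ 0.005182
  G: 82/255 ≈ 0.321569 > 0.04045 → ((0.321569+0.055)/1.055)^2.4 ≈ 0.084376
  B: 59/255 ≈ 0.231373 > 0.04045 → ((0.231373+0.055)/1.055)^2.4 ≈ 0.043735
R_lin = 0.005182, G_lin = 0.084376, B_lin = 0.043735
L = 0.2126×R + 0.7152×G + 0.0722×B
L = 0.2126×0.005182 + 0.7152×0.084376 + 0.0722×0.043735
L ≈ 0.064605


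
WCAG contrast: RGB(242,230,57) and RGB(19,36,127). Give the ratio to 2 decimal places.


Linearize each sRGB channel c=v/255: c/12.92 if c ≤ 0.04045 else ((c+0.055)/1.055)^2.4
L = 0.2126×R_lin + 0.7152×G_lin + 0.0722×B_lin
Color 1 (242,230,57):
  R=242: 242/255≈0.9490 > 0.04045 → ((0.9490+0.055)/1.055)^2.4 ≈ 0.88792
  G=230: 230/255≈0.9020 > 0.04045 → ((0.9020+0.055)/1.055)^2.4 ≈ 0.79130
  B=57: 57/255≈0.2235 > 0.04045 → ((0.2235+0.055)/1.055)^2.4 ≈ 0.04092
  L1 = 0.2126×0.88792 + 0.7152×0.79130 + 0.0722×0.04092 ≈ 0.75766
Color 2 (19,36,127):
  R=19: 19/255≈0.0745 > 0.04045 → ((0.0745+0.055)/1.055)^2.4 ≈ 0.00651
  G=36: 36/255≈0.1412 > 0.04045 → ((0.1412+0.055)/1.055)^2.4 ≈ 0.01764
  B=127: 127/255≈0.4980 > 0.04045 → ((0.4980+0.055)/1.055)^2.4 ≈ 0.21223
  L2 = 0.2126×0.00651 + 0.7152×0.01764 + 0.0722×0.21223 ≈ 0.02933
Lighter = 0.75766, Darker = 0.02933
Ratio = (L_lighter + 0.05) / (L_darker + 0.05)
Ratio = (0.75766 + 0.05) / (0.02933 + 0.05) = 0.80766 / 0.07933 ≈ 10.1817
Ratio ≈ 10.18:1


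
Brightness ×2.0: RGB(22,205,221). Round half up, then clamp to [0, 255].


Multiply each channel by 2.0, round half up, clamp to [0, 255]
R: 22×2.0 = 44
G: 205×2.0 = 410 → clamp → 255
B: 221×2.0 = 442 → clamp → 255
= RGB(44, 255, 255)


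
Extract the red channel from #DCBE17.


Color: #DCBE17
R = DC = 220
G = BE = 190
B = 17 = 23
Red = 220


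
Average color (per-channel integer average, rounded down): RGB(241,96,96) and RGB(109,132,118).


Midpoint: each channel = ⌊(C₁+C₂)/2⌋
R: ⌊(241+109)/2⌋ = 175
G: ⌊(96+132)/2⌋ = 114
B: ⌊(96+118)/2⌋ = 107
= RGB(175, 114, 107)


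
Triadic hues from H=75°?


Triadic: equally spaced at 120° intervals
H1 = 75°
H2 = (75 + 120) mod 360 = 195°
H3 = (75 + 240) mod 360 = 315°
Triadic = 75°, 195°, 315°


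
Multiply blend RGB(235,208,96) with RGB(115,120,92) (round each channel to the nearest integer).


Multiply: C = A×B/255, rounded to nearest integer
R: 235×115/255 = 27025/255 ≈ 105.980 → 106
G: 208×120/255 = 24960/255 ≈ 97.882 → 98
B: 96×92/255 = 8832/255 ≈ 34.635 → 35
= RGB(106, 98, 35)


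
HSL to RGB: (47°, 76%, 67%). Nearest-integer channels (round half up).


H=47°, S=0.76, L=0.67
C = (1-|2L-1|)×S = (1-|0.34|)×0.76 = 0.5016
H' = H/60 = 47/60 ≈ 0.7833; X = C×(1-|H' mod 2 - 1|) = 0.39292
m = L - C/2 = 0.67 - 0.2508 = 0.4192
Sector ⌊H'⌋ = 0 → (R',G',B') = (0.5016, 0.39292, 0.0)
RGB = ((R'+m)×255, (G'+m)×255, (B'+m)×255) = (234.804, 207.0906, 106.896)
Round half up → RGB(235, 207, 107)


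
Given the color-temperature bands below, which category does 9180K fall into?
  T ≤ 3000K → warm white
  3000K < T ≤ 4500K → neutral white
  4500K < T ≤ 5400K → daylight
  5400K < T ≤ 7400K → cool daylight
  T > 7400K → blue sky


Temperature: 9180K
9180K > 7400K → blue sky
Classification: blue sky


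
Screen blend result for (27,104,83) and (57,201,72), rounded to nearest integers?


Screen: C = 255 - (255-A)×(255-B)/255, rounded to nearest integer
R: 255 - (255-27)×(255-57)/255 = 255 - 45144/255 ≈ 255 - 177.035 = 77.965 → 78
G: 255 - (255-104)×(255-201)/255 = 255 - 8154/255 ≈ 255 - 31.976 = 223.024 → 223
B: 255 - (255-83)×(255-72)/255 = 255 - 31476/255 ≈ 255 - 123.435 = 131.565 → 132
= RGB(78, 223, 132)


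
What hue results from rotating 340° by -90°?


New hue = (H + rotation) mod 360
New hue = (340 -90) mod 360
= 250 mod 360
= 250°


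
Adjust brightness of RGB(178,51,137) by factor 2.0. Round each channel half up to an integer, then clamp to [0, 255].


Multiply each channel by 2.0, round half up, clamp to [0, 255]
R: 178×2.0 = 356 → clamp → 255
G: 51×2.0 = 102
B: 137×2.0 = 274 → clamp → 255
= RGB(255, 102, 255)


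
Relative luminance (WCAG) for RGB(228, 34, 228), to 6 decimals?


Linearize each channel (sRGB transfer function): c = v/255; c_lin = c/12.92 if c ≤ 0.04045, else ((c+0.055)/1.055)^2.4
  R: 228/255 ≈ 0.894118 > 0.04045 → ((0.894118+0.055)/1.055)^2.4 ≈ 0.775822
  G: 34/255 ≈ 0.133333 > 0.04045 → ((0.133333+0.055)/1.055)^2.4 ≈ 0.015996
  B: 228/255 ≈ 0.894118 > 0.04045 → ((0.894118+0.055)/1.055)^2.4 ≈ 0.775822
R_lin = 0.775822, G_lin = 0.015996, B_lin = 0.775822
L = 0.2126×R + 0.7152×G + 0.0722×B
L = 0.2126×0.775822 + 0.7152×0.015996 + 0.0722×0.775822
L ≈ 0.232395


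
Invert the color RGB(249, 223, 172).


Invert: (255-R, 255-G, 255-B)
R: 255-249 = 6
G: 255-223 = 32
B: 255-172 = 83
= RGB(6, 32, 83)


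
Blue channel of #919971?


Color: #919971
R = 91 = 145
G = 99 = 153
B = 71 = 113
Blue = 113


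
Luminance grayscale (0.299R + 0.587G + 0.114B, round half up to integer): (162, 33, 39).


Gray = 0.299×R + 0.587×G + 0.114×B
Gray = 0.299×162 + 0.587×33 + 0.114×39
Gray = 48.438 + 19.371 + 4.446
Gray = 72.255 → round half up → 72
Gray = 72


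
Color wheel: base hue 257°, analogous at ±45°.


Base hue: 257°
Left analog: (257 - 45) mod 360 = 212°
Right analog: (257 + 45) mod 360 = 302°
Analogous hues = 212° and 302°


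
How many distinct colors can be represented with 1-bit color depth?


Colors = 2^bits = 2^1
= 2 colors


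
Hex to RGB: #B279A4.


B2 → 178 (R)
79 → 121 (G)
A4 → 164 (B)
= RGB(178, 121, 164)


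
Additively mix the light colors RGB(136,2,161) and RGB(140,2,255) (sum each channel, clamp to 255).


Additive: each channel = min(255, C₁+C₂)
R: 136+140 = 276 → 255
G: 2+2 = 4 → 4
B: 161+255 = 416 → 255
= RGB(255, 4, 255)


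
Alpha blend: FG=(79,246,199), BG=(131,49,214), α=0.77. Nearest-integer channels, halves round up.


C = α×F + (1-α)×B, with 1-α = 0.23
R: 0.77×79 + 0.23×131 = 60.83 + 30.13 = 90.96 → 91
G: 0.77×246 + 0.23×49 = 189.42 + 11.27 = 200.69 → 201
B: 0.77×199 + 0.23×214 = 153.23 + 49.22 = 202.45 → 202
= RGB(91, 201, 202)


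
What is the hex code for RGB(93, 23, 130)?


R = 93 → 5D (hex)
G = 23 → 17 (hex)
B = 130 → 82 (hex)
Hex = #5D1782


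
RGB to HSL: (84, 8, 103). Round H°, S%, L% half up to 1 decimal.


Normalize: R'=84/255≈0.3294, G'=8/255≈0.0314, B'=103/255≈0.4039
Max=103/255, Min=8/255, Δ=Max-Min=95/255
L = (Max+Min)/2 = (103+8)/510 = 111/510 = 0.21764… → L = 21.8%
L ≤ 0.5 → S = Δ/(Max+Min) = 95/(103+8) = 95/111 = 0.85585… → S = 85.6%
(the 1/255 factors cancel in S and H, so raw channel differences can be used)
Max is B' → H = 60 × ((R-G)/Δ + 4) = 60 × ((84-8)/95 + 4)
  76/95 + 4 = 0.8 + 4 = 4.8
  H = 60 × 4.8 = 288° → H = 288.0°
= HSL(288.0°, 85.6%, 21.8%)


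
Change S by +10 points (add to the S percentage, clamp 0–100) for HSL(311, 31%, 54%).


Original S = 31%
Adjustment = +10 percentage points
New S = 31 + (10) = 41
Clamp to [0, 100] → 41
= HSL(311°, 41%, 54%)


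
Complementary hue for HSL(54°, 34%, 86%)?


Complement = opposite side of color wheel = hue + 180°
H' = (54 + 180) mod 360 = 234°
S and L unchanged.
= HSL(234°, 34%, 86%)


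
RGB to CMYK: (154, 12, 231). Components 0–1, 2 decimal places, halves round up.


R'=154/255≈0.6039, G'=12/255≈0.0471, B'=231/255≈0.9059
K = 1 - max(R',G',B') = 1 - 231/255 = 24/255 = 0.09411… → 0.09
(1-R'-K)/(1-K) simplifies to (max-R)/max with max = 231:
C = (231-154)/231 = 77/231 = 0.33333… → 0.33
M = (231-12)/231 = 219/231 = 0.94805… → 0.95
Y = (231-231)/231 = 0/231 = 0 → 0.00
= CMYK(0.33, 0.95, 0.00, 0.09)


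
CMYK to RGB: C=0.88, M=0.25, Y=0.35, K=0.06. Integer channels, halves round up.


R = 255 × (1-C) × (1-K) = 255 × 0.12 × 0.94 = 28.764 → 29
G = 255 × (1-M) × (1-K) = 255 × 0.75 × 0.94 = 179.775 → 180
B = 255 × (1-Y) × (1-K) = 255 × 0.65 × 0.94 = 155.805 → 156
= RGB(29, 180, 156)


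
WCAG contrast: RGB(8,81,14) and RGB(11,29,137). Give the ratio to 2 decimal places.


Linearize each sRGB channel c=v/255: c/12.92 if c ≤ 0.04045 else ((c+0.055)/1.055)^2.4
L = 0.2126×R_lin + 0.7152×G_lin + 0.0722×B_lin
Color 1 (8,81,14):
  R=8: 8/255≈0.0314 ≤ 0.04045 → 0.0314/12.92 ≈ 0.00243
  G=81: 81/255≈0.3176 > 0.04045 → ((0.3176+0.055)/1.055)^2.4 ≈ 0.08228
  B=14: 14/255≈0.0549 > 0.04045 → ((0.0549+0.055)/1.055)^2.4 ≈ 0.00439
  L1 = 0.2126×0.00243 + 0.7152×0.08228 + 0.0722×0.00439 ≈ 0.05968
Color 2 (11,29,137):
  R=11: 11/255≈0.0431 > 0.04045 → ((0.0431+0.055)/1.055)^2.4 ≈ 0.00335
  G=29: 29/255≈0.1137 > 0.04045 → ((0.1137+0.055)/1.055)^2.4 ≈ 0.01229
  B=137: 137/255≈0.5373 > 0.04045 → ((0.5373+0.055)/1.055)^2.4 ≈ 0.25016
  L2 = 0.2126×0.00335 + 0.7152×0.01229 + 0.0722×0.25016 ≈ 0.02756
Lighter = 0.05968, Darker = 0.02756
Ratio = (L_lighter + 0.05) / (L_darker + 0.05)
Ratio = (0.05968 + 0.05) / (0.02756 + 0.05) = 0.10968 / 0.07756 ≈ 1.4142
Ratio ≈ 1.41:1


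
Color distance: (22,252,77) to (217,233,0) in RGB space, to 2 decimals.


d = √[(R₁-R₂)² + (G₁-G₂)² + (B₁-B₂)²]
d = √[(22-217)² + (252-233)² + (77-0)²]
d = √[38025 + 361 + 5929]
d = √44315
d ≈ 210.51


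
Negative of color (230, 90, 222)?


Invert: (255-R, 255-G, 255-B)
R: 255-230 = 25
G: 255-90 = 165
B: 255-222 = 33
= RGB(25, 165, 33)


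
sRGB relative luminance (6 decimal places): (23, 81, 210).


Linearize each channel (sRGB transfer function): c = v/255; c_lin = c/12.92 if c ≤ 0.04045, else ((c+0.055)/1.055)^2.4
  R: 23/255 ≈ 0.090196 > 0.04045 → ((0.090196+0.055)/1.055)^2.4 ≈ 0.008568
  G: 81/255 ≈ 0.317647 > 0.04045 → ((0.317647+0.055)/1.055)^2.4 ≈ 0.082283
  B: 210/255 ≈ 0.823529 > 0.04045 → ((0.823529+0.055)/1.055)^2.4 ≈ 0.644480
R_lin = 0.008568, G_lin = 0.082283, B_lin = 0.644480
L = 0.2126×R + 0.7152×G + 0.0722×B
L = 0.2126×0.008568 + 0.7152×0.082283 + 0.0722×0.644480
L ≈ 0.107202


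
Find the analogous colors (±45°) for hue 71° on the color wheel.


Base hue: 71°
Left analog: (71 - 45) mod 360 = 26°
Right analog: (71 + 45) mod 360 = 116°
Analogous hues = 26° and 116°


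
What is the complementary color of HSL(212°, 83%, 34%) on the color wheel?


Complement = opposite side of color wheel = hue + 180°
H' = (212 + 180) mod 360 = 32°
S and L unchanged.
= HSL(32°, 83%, 34%)


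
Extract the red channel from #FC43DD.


Color: #FC43DD
R = FC = 252
G = 43 = 67
B = DD = 221
Red = 252


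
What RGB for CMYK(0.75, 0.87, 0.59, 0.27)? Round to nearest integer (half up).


R = 255 × (1-C) × (1-K) = 255 × 0.25 × 0.73 = 46.5375 → 47
G = 255 × (1-M) × (1-K) = 255 × 0.13 × 0.73 = 24.1995 → 24
B = 255 × (1-Y) × (1-K) = 255 × 0.41 × 0.73 = 76.3215 → 76
= RGB(47, 24, 76)


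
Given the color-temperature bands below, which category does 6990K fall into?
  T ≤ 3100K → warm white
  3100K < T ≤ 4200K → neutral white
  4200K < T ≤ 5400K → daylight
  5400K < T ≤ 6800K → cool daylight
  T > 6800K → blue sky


Temperature: 6990K
6990K > 6800K → blue sky
Classification: blue sky


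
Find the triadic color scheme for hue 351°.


Triadic: equally spaced at 120° intervals
H1 = 351°
H2 = (351 + 120) mod 360 = 111°
H3 = (351 + 240) mod 360 = 231°
Triadic = 351°, 111°, 231°


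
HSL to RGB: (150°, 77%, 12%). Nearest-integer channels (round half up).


H=150°, S=0.77, L=0.12
C = (1-|2L-1|)×S = (1-|-0.76|)×0.77 = 0.1848
H' = H/60 = 150/60 ≈ 2.5000; X = C×(1-|H' mod 2 - 1|) = 0.0924
m = L - C/2 = 0.12 - 0.0924 = 0.0276
Sector ⌊H'⌋ = 2 → (R',G',B') = (0.0, 0.1848, 0.0924)
RGB = ((R'+m)×255, (G'+m)×255, (B'+m)×255) = (7.038, 54.162, 30.6)
Round half up → RGB(7, 54, 31)


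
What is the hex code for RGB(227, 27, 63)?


R = 227 → E3 (hex)
G = 27 → 1B (hex)
B = 63 → 3F (hex)
Hex = #E31B3F


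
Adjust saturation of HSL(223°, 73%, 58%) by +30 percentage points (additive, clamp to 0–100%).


Original S = 73%
Adjustment = +30 percentage points
New S = 73 + (30) = 103
Clamp to [0, 100] → 100
= HSL(223°, 100%, 58%)


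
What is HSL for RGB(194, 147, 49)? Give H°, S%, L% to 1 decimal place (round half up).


Normalize: R'=194/255≈0.7608, G'=147/255≈0.5765, B'=49/255≈0.1922
Max=194/255, Min=49/255, Δ=Max-Min=145/255
L = (Max+Min)/2 = (194+49)/510 = 243/510 = 0.47647… → L = 47.6%
L ≤ 0.5 → S = Δ/(Max+Min) = 145/(194+49) = 145/243 = 0.59670… → S = 59.7%
(the 1/255 factors cancel in S and H, so raw channel differences can be used)
Max is R' → H = 60 × (((G-B)/Δ) mod 6) = 60 × (((147-49)/145) mod 6)
  98/145 = 0.6758…
  H = 60 × 0.6758… = 40.551…° → H = 40.6°
= HSL(40.6°, 59.7%, 47.6%)
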